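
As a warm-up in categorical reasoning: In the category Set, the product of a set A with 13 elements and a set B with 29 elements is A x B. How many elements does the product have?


In Set, the product A x B is the Cartesian product.
By the universal property, |A x B| = |A| * |B|.
|A x B| = 13 * 29 = 377

377


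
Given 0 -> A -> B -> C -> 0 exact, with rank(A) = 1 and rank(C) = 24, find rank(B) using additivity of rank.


For a short exact sequence 0 -> A -> B -> C -> 0,
rank is additive: rank(B) = rank(A) + rank(C).
rank(B) = 1 + 24 = 25

25


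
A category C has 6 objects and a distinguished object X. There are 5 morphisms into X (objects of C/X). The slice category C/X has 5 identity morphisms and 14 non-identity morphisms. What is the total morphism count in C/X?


In the slice category C/X, objects are morphisms to X.
Identity morphisms: 5 (one per object of C/X).
Non-identity morphisms: 14.
Total = 5 + 14 = 19

19


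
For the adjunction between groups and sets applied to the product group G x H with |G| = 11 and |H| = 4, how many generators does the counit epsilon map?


The counit epsilon_K: F(U(K)) -> K of the Free-Forgetful adjunction
maps |K| generators of F(U(K)) into K. For K = G x H (the product group),
|G x H| = |G| * |H|.
Total generators mapped = 11 * 4 = 44.

44


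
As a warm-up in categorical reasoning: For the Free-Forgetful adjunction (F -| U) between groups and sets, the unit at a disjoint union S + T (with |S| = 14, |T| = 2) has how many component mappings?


The unit eta_X: X -> U(F(X)) of the Free-Forgetful adjunction
maps each element of X to a generator of F(X). For X = S + T (disjoint
union in Set), |S + T| = |S| + |T|.
Total mappings = 14 + 2 = 16.

16


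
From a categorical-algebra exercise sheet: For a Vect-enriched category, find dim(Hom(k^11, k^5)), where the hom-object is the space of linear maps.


In Vect-enriched categories, Hom(k^n, k^m) is the space of m x n matrices.
dim(Hom(k^11, k^5)) = 5 * 11 = 55

55


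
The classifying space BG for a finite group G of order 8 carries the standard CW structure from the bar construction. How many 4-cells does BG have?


In the bar-construction CW model of BG, the n-cells are indexed by
n-tuples [g_1|...|g_n] of non-identity elements of G (degenerate
simplices with some g_i = e do not contribute cells), so there are
(|G| - 1)^n n-cells.
For dim = 4 with |G| = 8:
cells = (8 - 1)^4 = 7^4 = 2401

2401


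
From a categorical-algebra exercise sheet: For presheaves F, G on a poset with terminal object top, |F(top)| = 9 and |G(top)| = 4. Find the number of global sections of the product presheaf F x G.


Global sections of a presheaf on a poset with terminal top satisfy
Gamma(H) ~ H(top). Presheaves admit pointwise products, so
(F x G)(top) = F(top) x G(top) (Cartesian product).
|Gamma(F x G)| = |F(top)| * |G(top)| = 9 * 4 = 36.

36


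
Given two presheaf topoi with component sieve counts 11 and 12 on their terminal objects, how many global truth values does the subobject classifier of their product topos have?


In a product of presheaf topoi E_1 x E_2, the subobject classifier
is Omega = Omega_1 x Omega_2 (componentwise), so
|Omega(top)| = |Omega_1(top_1)| * |Omega_2(top_2)|.
= 11 * 12 = 132.

132


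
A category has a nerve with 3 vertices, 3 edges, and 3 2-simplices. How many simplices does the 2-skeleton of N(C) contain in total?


The 2-skeleton of the nerve N(C) consists of simplices in dimensions 0, 1, 2:
  |N(C)_0| = 3 (objects)
  |N(C)_1| = 3 (morphisms)
  |N(C)_2| = 3 (composable pairs)
Total = 3 + 3 + 3 = 9

9


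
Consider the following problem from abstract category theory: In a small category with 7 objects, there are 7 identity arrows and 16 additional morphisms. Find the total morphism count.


Each object has an identity morphism, giving 7 identities.
Adding the 16 non-identity morphisms:
Total = 7 + 16 = 23

23


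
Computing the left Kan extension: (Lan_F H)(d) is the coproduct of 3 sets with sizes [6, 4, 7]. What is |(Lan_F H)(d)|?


Pointwise, the left Kan extension (Lan_F H)(d) is the colimit, indexed
by the comma category (F downarrow d), of H composed with the
projection (F downarrow d) -> C. Here that colimit is given
as a coproduct (disjoint union) of sets, so its cardinality is the
sum of the sizes of the summands.
Coproduct of sets with sizes: 6 + 4 + 7
= 17

17


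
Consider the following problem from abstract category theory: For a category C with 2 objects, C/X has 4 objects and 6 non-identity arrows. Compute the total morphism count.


In the slice category C/X, objects are morphisms to X.
Identity morphisms: 4 (one per object of C/X).
Non-identity morphisms: 6.
Total = 4 + 6 = 10

10


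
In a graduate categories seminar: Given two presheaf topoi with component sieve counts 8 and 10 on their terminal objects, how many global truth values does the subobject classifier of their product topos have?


In a product of presheaf topoi E_1 x E_2, the subobject classifier
is Omega = Omega_1 x Omega_2 (componentwise), so
|Omega(top)| = |Omega_1(top_1)| * |Omega_2(top_2)|.
= 8 * 10 = 80.

80


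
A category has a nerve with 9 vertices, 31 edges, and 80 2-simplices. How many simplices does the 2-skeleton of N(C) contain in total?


The 2-skeleton of the nerve N(C) consists of simplices in dimensions 0, 1, 2:
  |N(C)_0| = 9 (objects)
  |N(C)_1| = 31 (morphisms)
  |N(C)_2| = 80 (composable pairs)
Total = 9 + 31 + 80 = 120

120


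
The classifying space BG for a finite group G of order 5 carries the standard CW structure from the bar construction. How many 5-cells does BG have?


In the bar-construction CW model of BG, the n-cells are indexed by
n-tuples [g_1|...|g_n] of non-identity elements of G (degenerate
simplices with some g_i = e do not contribute cells), so there are
(|G| - 1)^n n-cells.
For dim = 5 with |G| = 5:
cells = (5 - 1)^5 = 4^5 = 1024

1024


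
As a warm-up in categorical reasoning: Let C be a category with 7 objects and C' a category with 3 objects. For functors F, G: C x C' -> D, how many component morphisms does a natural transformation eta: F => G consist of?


A natural transformation eta: F => G assigns one component morphism per
object of the domain category.
The domain is the product category C x C', so
|Ob(C x C')| = |Ob(C)| * |Ob(C')| = 7 * 3 = 21.
Therefore eta has 21 component morphisms.

21


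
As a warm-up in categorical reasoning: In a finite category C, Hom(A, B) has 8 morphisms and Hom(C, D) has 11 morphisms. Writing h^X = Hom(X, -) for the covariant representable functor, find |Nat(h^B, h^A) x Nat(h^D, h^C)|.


By the Yoneda lemma, Nat(h^B, h^A) is isomorphic to Hom(A, B),
so |Nat(h^B, h^A)| = |Hom(A, B)| and |Nat(h^D, h^C)| = |Hom(C, D)|.
|Hom(A, B)| = 8, |Hom(C, D)| = 11.
|Nat(h^B, h^A) x Nat(h^D, h^C)| = 8 * 11 = 88

88


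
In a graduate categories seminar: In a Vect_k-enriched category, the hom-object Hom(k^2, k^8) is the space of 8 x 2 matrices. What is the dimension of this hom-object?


In Vect-enriched categories, Hom(k^n, k^m) is the space of m x n matrices.
dim(Hom(k^2, k^8)) = 8 * 2 = 16

16


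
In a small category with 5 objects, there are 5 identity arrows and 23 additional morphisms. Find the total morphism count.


Each object has an identity morphism, giving 5 identities.
Adding the 23 non-identity morphisms:
Total = 5 + 23 = 28

28


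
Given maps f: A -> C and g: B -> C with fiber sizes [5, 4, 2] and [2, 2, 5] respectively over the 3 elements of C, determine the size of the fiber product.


The pullback A x_C B consists of pairs (a, b) with f(a) = g(b).
For each element c in C, the fiber product has |f^-1(c)| * |g^-1(c)| elements.
Summing over C: 5 * 2 + 4 * 2 + 2 * 5
= 10 + 8 + 10 = 28

28


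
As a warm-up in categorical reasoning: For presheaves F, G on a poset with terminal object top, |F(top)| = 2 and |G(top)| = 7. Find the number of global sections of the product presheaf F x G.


Global sections of a presheaf on a poset with terminal top satisfy
Gamma(H) ~ H(top). Presheaves admit pointwise products, so
(F x G)(top) = F(top) x G(top) (Cartesian product).
|Gamma(F x G)| = |F(top)| * |G(top)| = 2 * 7 = 14.

14


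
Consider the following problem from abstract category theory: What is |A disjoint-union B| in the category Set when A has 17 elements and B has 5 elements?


In Set, the coproduct A + B is the disjoint union.
|A + B| = |A| + |B| = 17 + 5 = 22

22


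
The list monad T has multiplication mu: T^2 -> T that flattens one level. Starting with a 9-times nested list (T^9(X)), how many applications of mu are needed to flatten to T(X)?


Each application of mu: T^2 -> T removes one layer of nesting.
Starting at depth 9 (i.e., T^9(X)), we need to reach T(X).
Number of mu applications = 9 - 1 = 8

8


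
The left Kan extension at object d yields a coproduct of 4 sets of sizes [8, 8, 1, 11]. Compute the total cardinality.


Pointwise, the left Kan extension (Lan_F H)(d) is the colimit, indexed
by the comma category (F downarrow d), of H composed with the
projection (F downarrow d) -> C. Here that colimit is given
as a coproduct (disjoint union) of sets, so its cardinality is the
sum of the sizes of the summands.
Coproduct of sets with sizes: 8 + 8 + 1 + 11
= 28

28


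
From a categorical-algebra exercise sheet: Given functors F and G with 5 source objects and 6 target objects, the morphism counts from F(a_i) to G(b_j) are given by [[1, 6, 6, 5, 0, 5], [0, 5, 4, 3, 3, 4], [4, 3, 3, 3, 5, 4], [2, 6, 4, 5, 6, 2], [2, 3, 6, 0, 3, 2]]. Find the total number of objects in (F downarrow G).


Objects of (F downarrow G) are triples (a, b, h: F(a)->G(b)).
The count equals the sum of all entries in the hom-matrix.
sum(row 0) = 23
sum(row 1) = 19
sum(row 2) = 22
sum(row 3) = 25
sum(row 4) = 16
Grand total = 105

105


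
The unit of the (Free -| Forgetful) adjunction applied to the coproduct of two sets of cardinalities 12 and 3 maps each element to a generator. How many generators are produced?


The unit eta_X: X -> U(F(X)) of the Free-Forgetful adjunction
maps each element of X to a generator of F(X). For X = S + T (disjoint
union in Set), |S + T| = |S| + |T|.
Total mappings = 12 + 3 = 15.

15


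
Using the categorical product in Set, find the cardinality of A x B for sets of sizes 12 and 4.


In Set, the product A x B is the Cartesian product.
By the universal property, |A x B| = |A| * |B|.
|A x B| = 12 * 4 = 48

48


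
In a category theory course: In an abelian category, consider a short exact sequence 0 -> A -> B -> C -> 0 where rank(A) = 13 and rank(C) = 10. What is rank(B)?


For a short exact sequence 0 -> A -> B -> C -> 0,
rank is additive: rank(B) = rank(A) + rank(C).
rank(B) = 13 + 10 = 23

23


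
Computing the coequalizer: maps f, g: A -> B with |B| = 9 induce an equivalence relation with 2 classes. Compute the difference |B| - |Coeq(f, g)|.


The coequalizer Coeq(f, g) = B / ~ has one element per equivalence class.
|B| = 9, |Coeq(f, g)| = 2.
|B| - |Coeq(f, g)| = 9 - 2 = 7.

7


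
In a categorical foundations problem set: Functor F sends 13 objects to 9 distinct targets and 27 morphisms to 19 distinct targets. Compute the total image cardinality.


The image of F consists of distinct objects and distinct morphisms.
|Im(F)| on objects = 9
|Im(F)| on morphisms = 19
Total image cardinality = 9 + 19 = 28

28


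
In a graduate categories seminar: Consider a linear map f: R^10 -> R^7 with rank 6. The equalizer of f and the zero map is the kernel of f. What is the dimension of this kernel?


The equalizer of f and the zero map is ker(f).
By the rank-nullity theorem: dim(ker(f)) = dim(domain) - rank(f).
dim(ker(f)) = 10 - 6 = 4

4


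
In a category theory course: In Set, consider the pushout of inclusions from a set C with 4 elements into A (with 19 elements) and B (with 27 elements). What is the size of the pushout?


The pushout A +_C B identifies the images of C in A and B.
|A +_C B| = |A| + |B| - |C| (for injections).
= 19 + 27 - 4 = 42

42


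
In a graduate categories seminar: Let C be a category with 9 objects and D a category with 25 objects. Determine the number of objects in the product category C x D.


The product category C x D has objects that are pairs (c, d).
Number of pairs = |Ob(C)| * |Ob(D)| = 9 * 25 = 225

225


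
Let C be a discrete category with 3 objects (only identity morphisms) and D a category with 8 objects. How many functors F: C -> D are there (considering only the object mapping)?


A functor from a discrete category C to D is determined by
where each object maps. Each of the 3 objects of C can map
to any of the 8 objects of D independently.
Number of functors = 8^3 = 512

512


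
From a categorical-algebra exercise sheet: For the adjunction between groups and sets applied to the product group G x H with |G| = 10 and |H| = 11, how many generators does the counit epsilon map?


The counit epsilon_K: F(U(K)) -> K of the Free-Forgetful adjunction
maps |K| generators of F(U(K)) into K. For K = G x H (the product group),
|G x H| = |G| * |H|.
Total generators mapped = 10 * 11 = 110.

110


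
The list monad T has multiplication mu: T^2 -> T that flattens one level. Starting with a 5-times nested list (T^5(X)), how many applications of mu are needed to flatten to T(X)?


Each application of mu: T^2 -> T removes one layer of nesting.
Starting at depth 5 (i.e., T^5(X)), we need to reach T(X).
Number of mu applications = 5 - 1 = 4

4


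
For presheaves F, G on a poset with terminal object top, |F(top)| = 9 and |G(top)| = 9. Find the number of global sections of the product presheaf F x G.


Global sections of a presheaf on a poset with terminal top satisfy
Gamma(H) ~ H(top). Presheaves admit pointwise products, so
(F x G)(top) = F(top) x G(top) (Cartesian product).
|Gamma(F x G)| = |F(top)| * |G(top)| = 9 * 9 = 81.

81


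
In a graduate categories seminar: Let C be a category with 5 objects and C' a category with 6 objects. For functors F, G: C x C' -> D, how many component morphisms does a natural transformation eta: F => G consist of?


A natural transformation eta: F => G assigns one component morphism per
object of the domain category.
The domain is the product category C x C', so
|Ob(C x C')| = |Ob(C)| * |Ob(C')| = 5 * 6 = 30.
Therefore eta has 30 component morphisms.

30


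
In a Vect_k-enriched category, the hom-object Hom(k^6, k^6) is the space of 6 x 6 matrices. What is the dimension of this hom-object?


In Vect-enriched categories, Hom(k^n, k^m) is the space of m x n matrices.
dim(Hom(k^6, k^6)) = 6 * 6 = 36

36


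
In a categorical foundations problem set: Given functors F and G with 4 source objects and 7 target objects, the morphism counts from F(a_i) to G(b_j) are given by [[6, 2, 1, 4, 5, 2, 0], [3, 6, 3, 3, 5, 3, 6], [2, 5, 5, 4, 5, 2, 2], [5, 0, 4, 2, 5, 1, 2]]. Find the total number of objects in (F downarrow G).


Objects of (F downarrow G) are triples (a, b, h: F(a)->G(b)).
The count equals the sum of all entries in the hom-matrix.
sum(row 0) = 20
sum(row 1) = 29
sum(row 2) = 25
sum(row 3) = 19
Grand total = 93

93


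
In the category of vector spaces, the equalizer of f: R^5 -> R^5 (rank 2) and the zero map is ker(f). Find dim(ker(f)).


The equalizer of f and the zero map is ker(f).
By the rank-nullity theorem: dim(ker(f)) = dim(domain) - rank(f).
dim(ker(f)) = 5 - 2 = 3

3


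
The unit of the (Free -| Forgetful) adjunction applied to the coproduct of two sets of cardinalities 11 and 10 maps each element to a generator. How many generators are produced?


The unit eta_X: X -> U(F(X)) of the Free-Forgetful adjunction
maps each element of X to a generator of F(X). For X = S + T (disjoint
union in Set), |S + T| = |S| + |T|.
Total mappings = 11 + 10 = 21.

21


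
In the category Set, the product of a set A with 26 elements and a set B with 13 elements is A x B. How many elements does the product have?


In Set, the product A x B is the Cartesian product.
By the universal property, |A x B| = |A| * |B|.
|A x B| = 26 * 13 = 338

338


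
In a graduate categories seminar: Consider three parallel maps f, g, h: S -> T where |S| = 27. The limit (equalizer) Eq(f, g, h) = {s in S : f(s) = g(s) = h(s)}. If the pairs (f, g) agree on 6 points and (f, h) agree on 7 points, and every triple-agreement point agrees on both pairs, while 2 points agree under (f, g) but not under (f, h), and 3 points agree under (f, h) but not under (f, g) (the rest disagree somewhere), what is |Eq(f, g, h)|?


Eq(f, g, h) is the triple-agreement set: points in S where all three
maps take the same value. Using inclusion-exclusion on the pairwise data:
Pair (f, g) agrees on 6 points; pair (f, h) on 7 points.
Points agreeing under (f, g) but not (f, h) = 2; under (f, h) but not (f, g) = 3.
Triple-agreement = agreement-in-(f, g) minus points that agree under (f, g) but not (f, h):
|Eq(f, g, h)| = 6 - 2 = 4
(cross-check via (f, h): 7 - 3 = 4.)

4


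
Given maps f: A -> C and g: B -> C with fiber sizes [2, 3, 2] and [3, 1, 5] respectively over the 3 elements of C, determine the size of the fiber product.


The pullback A x_C B consists of pairs (a, b) with f(a) = g(b).
For each element c in C, the fiber product has |f^-1(c)| * |g^-1(c)| elements.
Summing over C: 2 * 3 + 3 * 1 + 2 * 5
= 6 + 3 + 10 = 19

19


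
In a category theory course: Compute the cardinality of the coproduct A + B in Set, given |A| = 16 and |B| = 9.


In Set, the coproduct A + B is the disjoint union.
|A + B| = |A| + |B| = 16 + 9 = 25

25


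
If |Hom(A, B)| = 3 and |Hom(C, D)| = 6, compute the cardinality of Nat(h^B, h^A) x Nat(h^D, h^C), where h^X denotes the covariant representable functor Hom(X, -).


By the Yoneda lemma, Nat(h^B, h^A) is isomorphic to Hom(A, B),
so |Nat(h^B, h^A)| = |Hom(A, B)| and |Nat(h^D, h^C)| = |Hom(C, D)|.
|Hom(A, B)| = 3, |Hom(C, D)| = 6.
|Nat(h^B, h^A) x Nat(h^D, h^C)| = 3 * 6 = 18

18


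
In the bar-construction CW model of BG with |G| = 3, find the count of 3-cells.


In the bar-construction CW model of BG, the n-cells are indexed by
n-tuples [g_1|...|g_n] of non-identity elements of G (degenerate
simplices with some g_i = e do not contribute cells), so there are
(|G| - 1)^n n-cells.
For dim = 3 with |G| = 3:
cells = (3 - 1)^3 = 2^3 = 8

8


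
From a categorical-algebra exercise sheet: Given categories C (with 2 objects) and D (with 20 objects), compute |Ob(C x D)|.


The product category C x D has objects that are pairs (c, d).
Number of pairs = |Ob(C)| * |Ob(D)| = 2 * 20 = 40

40


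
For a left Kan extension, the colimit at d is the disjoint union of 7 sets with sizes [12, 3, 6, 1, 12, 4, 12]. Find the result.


Pointwise, the left Kan extension (Lan_F H)(d) is the colimit, indexed
by the comma category (F downarrow d), of H composed with the
projection (F downarrow d) -> C. Here that colimit is given
as a coproduct (disjoint union) of sets, so its cardinality is the
sum of the sizes of the summands.
Coproduct of sets with sizes: 12 + 3 + 6 + 1 + 12 + 4 + 12
= 50

50


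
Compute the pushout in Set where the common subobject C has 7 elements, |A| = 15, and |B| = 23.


The pushout A +_C B identifies the images of C in A and B.
|A +_C B| = |A| + |B| - |C| (for injections).
= 15 + 23 - 7 = 31

31


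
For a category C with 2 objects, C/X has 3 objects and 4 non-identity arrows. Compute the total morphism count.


In the slice category C/X, objects are morphisms to X.
Identity morphisms: 3 (one per object of C/X).
Non-identity morphisms: 4.
Total = 3 + 4 = 7

7


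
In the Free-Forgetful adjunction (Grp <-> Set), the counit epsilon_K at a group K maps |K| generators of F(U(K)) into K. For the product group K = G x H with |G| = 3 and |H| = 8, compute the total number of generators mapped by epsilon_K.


The counit epsilon_K: F(U(K)) -> K of the Free-Forgetful adjunction
maps |K| generators of F(U(K)) into K. For K = G x H (the product group),
|G x H| = |G| * |H|.
Total generators mapped = 3 * 8 = 24.

24


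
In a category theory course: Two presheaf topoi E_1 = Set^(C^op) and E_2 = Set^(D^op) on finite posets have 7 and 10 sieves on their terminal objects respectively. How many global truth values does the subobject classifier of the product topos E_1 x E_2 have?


In a product of presheaf topoi E_1 x E_2, the subobject classifier
is Omega = Omega_1 x Omega_2 (componentwise), so
|Omega(top)| = |Omega_1(top_1)| * |Omega_2(top_2)|.
= 7 * 10 = 70.

70


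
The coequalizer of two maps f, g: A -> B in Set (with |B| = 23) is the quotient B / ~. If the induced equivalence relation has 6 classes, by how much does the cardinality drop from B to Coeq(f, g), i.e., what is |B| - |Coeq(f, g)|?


The coequalizer Coeq(f, g) = B / ~ has one element per equivalence class.
|B| = 23, |Coeq(f, g)| = 6.
|B| - |Coeq(f, g)| = 23 - 6 = 17.

17


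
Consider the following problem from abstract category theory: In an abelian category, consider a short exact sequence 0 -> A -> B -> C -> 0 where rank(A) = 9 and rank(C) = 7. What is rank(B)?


For a short exact sequence 0 -> A -> B -> C -> 0,
rank is additive: rank(B) = rank(A) + rank(C).
rank(B) = 9 + 7 = 16

16


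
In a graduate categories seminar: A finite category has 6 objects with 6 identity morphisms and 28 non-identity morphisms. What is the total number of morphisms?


Each object has an identity morphism, giving 6 identities.
Adding the 28 non-identity morphisms:
Total = 6 + 28 = 34

34


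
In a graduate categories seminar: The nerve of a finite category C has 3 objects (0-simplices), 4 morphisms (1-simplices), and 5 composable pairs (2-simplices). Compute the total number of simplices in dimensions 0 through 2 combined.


The 2-skeleton of the nerve N(C) consists of simplices in dimensions 0, 1, 2:
  |N(C)_0| = 3 (objects)
  |N(C)_1| = 4 (morphisms)
  |N(C)_2| = 5 (composable pairs)
Total = 3 + 4 + 5 = 12

12


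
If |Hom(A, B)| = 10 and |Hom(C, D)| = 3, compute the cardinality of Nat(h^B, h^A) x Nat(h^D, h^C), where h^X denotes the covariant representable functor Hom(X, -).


By the Yoneda lemma, Nat(h^B, h^A) is isomorphic to Hom(A, B),
so |Nat(h^B, h^A)| = |Hom(A, B)| and |Nat(h^D, h^C)| = |Hom(C, D)|.
|Hom(A, B)| = 10, |Hom(C, D)| = 3.
|Nat(h^B, h^A) x Nat(h^D, h^C)| = 10 * 3 = 30

30


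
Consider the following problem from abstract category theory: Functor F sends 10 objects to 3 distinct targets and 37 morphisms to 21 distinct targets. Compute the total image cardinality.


The image of F consists of distinct objects and distinct morphisms.
|Im(F)| on objects = 3
|Im(F)| on morphisms = 21
Total image cardinality = 3 + 21 = 24

24


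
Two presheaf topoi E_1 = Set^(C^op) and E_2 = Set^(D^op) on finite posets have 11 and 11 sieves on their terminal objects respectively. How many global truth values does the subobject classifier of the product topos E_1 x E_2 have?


In a product of presheaf topoi E_1 x E_2, the subobject classifier
is Omega = Omega_1 x Omega_2 (componentwise), so
|Omega(top)| = |Omega_1(top_1)| * |Omega_2(top_2)|.
= 11 * 11 = 121.

121


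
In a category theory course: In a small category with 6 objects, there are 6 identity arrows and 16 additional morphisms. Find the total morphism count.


Each object has an identity morphism, giving 6 identities.
Adding the 16 non-identity morphisms:
Total = 6 + 16 = 22

22


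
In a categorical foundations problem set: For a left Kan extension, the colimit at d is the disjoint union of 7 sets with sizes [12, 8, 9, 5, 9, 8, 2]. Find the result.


Pointwise, the left Kan extension (Lan_F H)(d) is the colimit, indexed
by the comma category (F downarrow d), of H composed with the
projection (F downarrow d) -> C. Here that colimit is given
as a coproduct (disjoint union) of sets, so its cardinality is the
sum of the sizes of the summands.
Coproduct of sets with sizes: 12 + 8 + 9 + 5 + 9 + 8 + 2
= 53

53


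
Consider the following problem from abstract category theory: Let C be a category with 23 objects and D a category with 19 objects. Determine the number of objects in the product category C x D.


The product category C x D has objects that are pairs (c, d).
Number of pairs = |Ob(C)| * |Ob(D)| = 23 * 19 = 437

437


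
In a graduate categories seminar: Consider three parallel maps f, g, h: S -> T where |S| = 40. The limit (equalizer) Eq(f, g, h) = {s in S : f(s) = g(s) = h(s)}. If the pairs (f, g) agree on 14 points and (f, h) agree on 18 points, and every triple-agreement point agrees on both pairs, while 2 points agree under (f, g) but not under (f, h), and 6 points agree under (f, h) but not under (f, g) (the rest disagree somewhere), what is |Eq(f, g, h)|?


Eq(f, g, h) is the triple-agreement set: points in S where all three
maps take the same value. Using inclusion-exclusion on the pairwise data:
Pair (f, g) agrees on 14 points; pair (f, h) on 18 points.
Points agreeing under (f, g) but not (f, h) = 2; under (f, h) but not (f, g) = 6.
Triple-agreement = agreement-in-(f, g) minus points that agree under (f, g) but not (f, h):
|Eq(f, g, h)| = 14 - 2 = 12
(cross-check via (f, h): 18 - 6 = 12.)

12


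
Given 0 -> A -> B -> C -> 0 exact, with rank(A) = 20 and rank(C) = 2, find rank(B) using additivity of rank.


For a short exact sequence 0 -> A -> B -> C -> 0,
rank is additive: rank(B) = rank(A) + rank(C).
rank(B) = 20 + 2 = 22

22


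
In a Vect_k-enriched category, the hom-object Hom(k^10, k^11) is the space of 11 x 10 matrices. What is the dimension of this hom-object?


In Vect-enriched categories, Hom(k^n, k^m) is the space of m x n matrices.
dim(Hom(k^10, k^11)) = 11 * 10 = 110

110


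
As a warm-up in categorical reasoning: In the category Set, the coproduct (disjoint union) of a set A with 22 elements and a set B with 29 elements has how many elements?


In Set, the coproduct A + B is the disjoint union.
|A + B| = |A| + |B| = 22 + 29 = 51

51


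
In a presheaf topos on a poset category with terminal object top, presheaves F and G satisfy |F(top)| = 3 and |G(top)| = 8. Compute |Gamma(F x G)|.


Global sections of a presheaf on a poset with terminal top satisfy
Gamma(H) ~ H(top). Presheaves admit pointwise products, so
(F x G)(top) = F(top) x G(top) (Cartesian product).
|Gamma(F x G)| = |F(top)| * |G(top)| = 3 * 8 = 24.

24


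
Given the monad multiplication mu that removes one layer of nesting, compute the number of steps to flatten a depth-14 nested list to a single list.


Each application of mu: T^2 -> T removes one layer of nesting.
Starting at depth 14 (i.e., T^14(X)), we need to reach T(X).
Number of mu applications = 14 - 1 = 13

13


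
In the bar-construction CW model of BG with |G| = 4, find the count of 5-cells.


In the bar-construction CW model of BG, the n-cells are indexed by
n-tuples [g_1|...|g_n] of non-identity elements of G (degenerate
simplices with some g_i = e do not contribute cells), so there are
(|G| - 1)^n n-cells.
For dim = 5 with |G| = 4:
cells = (4 - 1)^5 = 3^5 = 243

243


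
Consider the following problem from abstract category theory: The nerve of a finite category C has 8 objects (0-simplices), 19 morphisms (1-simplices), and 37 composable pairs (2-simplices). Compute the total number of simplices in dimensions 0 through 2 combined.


The 2-skeleton of the nerve N(C) consists of simplices in dimensions 0, 1, 2:
  |N(C)_0| = 8 (objects)
  |N(C)_1| = 19 (morphisms)
  |N(C)_2| = 37 (composable pairs)
Total = 8 + 19 + 37 = 64

64


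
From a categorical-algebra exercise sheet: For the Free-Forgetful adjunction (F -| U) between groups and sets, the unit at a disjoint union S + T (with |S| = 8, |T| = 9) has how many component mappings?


The unit eta_X: X -> U(F(X)) of the Free-Forgetful adjunction
maps each element of X to a generator of F(X). For X = S + T (disjoint
union in Set), |S + T| = |S| + |T|.
Total mappings = 8 + 9 = 17.

17


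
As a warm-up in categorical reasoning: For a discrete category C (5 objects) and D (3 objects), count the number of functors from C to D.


A functor from a discrete category C to D is determined by
where each object maps. Each of the 5 objects of C can map
to any of the 3 objects of D independently.
Number of functors = 3^5 = 243

243


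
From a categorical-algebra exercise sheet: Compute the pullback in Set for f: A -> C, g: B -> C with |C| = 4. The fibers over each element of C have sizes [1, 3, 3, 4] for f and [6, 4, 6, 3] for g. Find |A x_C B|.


The pullback A x_C B consists of pairs (a, b) with f(a) = g(b).
For each element c in C, the fiber product has |f^-1(c)| * |g^-1(c)| elements.
Summing over C: 1 * 6 + 3 * 4 + 3 * 6 + 4 * 3
= 6 + 12 + 18 + 12 = 48

48


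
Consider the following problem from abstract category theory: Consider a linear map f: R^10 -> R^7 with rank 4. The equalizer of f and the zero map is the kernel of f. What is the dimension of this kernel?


The equalizer of f and the zero map is ker(f).
By the rank-nullity theorem: dim(ker(f)) = dim(domain) - rank(f).
dim(ker(f)) = 10 - 4 = 6

6


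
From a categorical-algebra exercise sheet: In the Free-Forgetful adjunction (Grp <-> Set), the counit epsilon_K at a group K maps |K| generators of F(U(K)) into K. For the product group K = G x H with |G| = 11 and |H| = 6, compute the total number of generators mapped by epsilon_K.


The counit epsilon_K: F(U(K)) -> K of the Free-Forgetful adjunction
maps |K| generators of F(U(K)) into K. For K = G x H (the product group),
|G x H| = |G| * |H|.
Total generators mapped = 11 * 6 = 66.

66


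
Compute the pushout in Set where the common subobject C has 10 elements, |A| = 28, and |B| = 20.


The pushout A +_C B identifies the images of C in A and B.
|A +_C B| = |A| + |B| - |C| (for injections).
= 28 + 20 - 10 = 38

38


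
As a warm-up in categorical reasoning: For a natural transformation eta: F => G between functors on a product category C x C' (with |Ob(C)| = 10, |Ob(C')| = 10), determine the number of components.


A natural transformation eta: F => G assigns one component morphism per
object of the domain category.
The domain is the product category C x C', so
|Ob(C x C')| = |Ob(C)| * |Ob(C')| = 10 * 10 = 100.
Therefore eta has 100 component morphisms.

100


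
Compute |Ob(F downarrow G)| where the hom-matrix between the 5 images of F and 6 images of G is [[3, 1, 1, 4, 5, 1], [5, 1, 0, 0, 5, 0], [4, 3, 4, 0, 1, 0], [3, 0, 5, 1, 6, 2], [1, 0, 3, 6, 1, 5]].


Objects of (F downarrow G) are triples (a, b, h: F(a)->G(b)).
The count equals the sum of all entries in the hom-matrix.
sum(row 0) = 15
sum(row 1) = 11
sum(row 2) = 12
sum(row 3) = 17
sum(row 4) = 16
Grand total = 71

71


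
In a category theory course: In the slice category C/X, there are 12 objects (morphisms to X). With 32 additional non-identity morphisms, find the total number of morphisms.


In the slice category C/X, objects are morphisms to X.
Identity morphisms: 12 (one per object of C/X).
Non-identity morphisms: 32.
Total = 12 + 32 = 44

44


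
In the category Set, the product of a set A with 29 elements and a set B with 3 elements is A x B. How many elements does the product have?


In Set, the product A x B is the Cartesian product.
By the universal property, |A x B| = |A| * |B|.
|A x B| = 29 * 3 = 87

87


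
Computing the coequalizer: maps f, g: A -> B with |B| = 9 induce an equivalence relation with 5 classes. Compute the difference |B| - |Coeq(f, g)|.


The coequalizer Coeq(f, g) = B / ~ has one element per equivalence class.
|B| = 9, |Coeq(f, g)| = 5.
|B| - |Coeq(f, g)| = 9 - 5 = 4.

4


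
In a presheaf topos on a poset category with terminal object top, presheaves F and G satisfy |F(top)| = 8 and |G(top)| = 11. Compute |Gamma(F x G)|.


Global sections of a presheaf on a poset with terminal top satisfy
Gamma(H) ~ H(top). Presheaves admit pointwise products, so
(F x G)(top) = F(top) x G(top) (Cartesian product).
|Gamma(F x G)| = |F(top)| * |G(top)| = 8 * 11 = 88.

88


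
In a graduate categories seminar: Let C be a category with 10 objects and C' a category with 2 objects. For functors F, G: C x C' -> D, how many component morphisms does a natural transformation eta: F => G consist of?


A natural transformation eta: F => G assigns one component morphism per
object of the domain category.
The domain is the product category C x C', so
|Ob(C x C')| = |Ob(C)| * |Ob(C')| = 10 * 2 = 20.
Therefore eta has 20 component morphisms.

20


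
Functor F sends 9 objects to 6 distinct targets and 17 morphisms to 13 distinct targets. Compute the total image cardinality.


The image of F consists of distinct objects and distinct morphisms.
|Im(F)| on objects = 6
|Im(F)| on morphisms = 13
Total image cardinality = 6 + 13 = 19

19


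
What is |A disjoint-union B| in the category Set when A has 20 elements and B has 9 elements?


In Set, the coproduct A + B is the disjoint union.
|A + B| = |A| + |B| = 20 + 9 = 29

29


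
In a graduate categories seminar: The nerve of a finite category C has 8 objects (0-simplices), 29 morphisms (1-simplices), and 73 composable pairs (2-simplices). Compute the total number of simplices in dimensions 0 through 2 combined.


The 2-skeleton of the nerve N(C) consists of simplices in dimensions 0, 1, 2:
  |N(C)_0| = 8 (objects)
  |N(C)_1| = 29 (morphisms)
  |N(C)_2| = 73 (composable pairs)
Total = 8 + 29 + 73 = 110

110


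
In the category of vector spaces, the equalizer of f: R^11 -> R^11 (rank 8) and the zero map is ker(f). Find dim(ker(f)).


The equalizer of f and the zero map is ker(f).
By the rank-nullity theorem: dim(ker(f)) = dim(domain) - rank(f).
dim(ker(f)) = 11 - 8 = 3

3


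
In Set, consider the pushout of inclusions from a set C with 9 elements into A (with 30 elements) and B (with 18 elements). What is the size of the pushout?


The pushout A +_C B identifies the images of C in A and B.
|A +_C B| = |A| + |B| - |C| (for injections).
= 30 + 18 - 9 = 39

39


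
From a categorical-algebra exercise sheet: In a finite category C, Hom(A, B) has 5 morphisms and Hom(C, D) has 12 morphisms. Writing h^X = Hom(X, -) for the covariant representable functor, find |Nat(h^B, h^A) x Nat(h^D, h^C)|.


By the Yoneda lemma, Nat(h^B, h^A) is isomorphic to Hom(A, B),
so |Nat(h^B, h^A)| = |Hom(A, B)| and |Nat(h^D, h^C)| = |Hom(C, D)|.
|Hom(A, B)| = 5, |Hom(C, D)| = 12.
|Nat(h^B, h^A) x Nat(h^D, h^C)| = 5 * 12 = 60

60


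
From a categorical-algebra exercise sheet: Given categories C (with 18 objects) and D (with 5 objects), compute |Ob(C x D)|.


The product category C x D has objects that are pairs (c, d).
Number of pairs = |Ob(C)| * |Ob(D)| = 18 * 5 = 90

90


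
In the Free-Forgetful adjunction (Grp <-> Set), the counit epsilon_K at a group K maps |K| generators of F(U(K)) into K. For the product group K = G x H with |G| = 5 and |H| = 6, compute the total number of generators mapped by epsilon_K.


The counit epsilon_K: F(U(K)) -> K of the Free-Forgetful adjunction
maps |K| generators of F(U(K)) into K. For K = G x H (the product group),
|G x H| = |G| * |H|.
Total generators mapped = 5 * 6 = 30.

30


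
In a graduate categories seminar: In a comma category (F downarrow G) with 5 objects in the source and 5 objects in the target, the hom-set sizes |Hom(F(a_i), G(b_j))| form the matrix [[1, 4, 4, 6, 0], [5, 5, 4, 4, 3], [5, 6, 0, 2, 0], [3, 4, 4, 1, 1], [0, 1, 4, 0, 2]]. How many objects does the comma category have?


Objects of (F downarrow G) are triples (a, b, h: F(a)->G(b)).
The count equals the sum of all entries in the hom-matrix.
sum(row 0) = 15
sum(row 1) = 21
sum(row 2) = 13
sum(row 3) = 13
sum(row 4) = 7
Grand total = 69

69


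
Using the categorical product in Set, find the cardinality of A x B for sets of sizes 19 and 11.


In Set, the product A x B is the Cartesian product.
By the universal property, |A x B| = |A| * |B|.
|A x B| = 19 * 11 = 209

209


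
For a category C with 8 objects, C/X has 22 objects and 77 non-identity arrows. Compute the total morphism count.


In the slice category C/X, objects are morphisms to X.
Identity morphisms: 22 (one per object of C/X).
Non-identity morphisms: 77.
Total = 22 + 77 = 99

99


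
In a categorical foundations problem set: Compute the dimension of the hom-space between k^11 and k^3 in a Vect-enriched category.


In Vect-enriched categories, Hom(k^n, k^m) is the space of m x n matrices.
dim(Hom(k^11, k^3)) = 3 * 11 = 33

33


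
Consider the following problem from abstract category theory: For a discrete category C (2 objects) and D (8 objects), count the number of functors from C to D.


A functor from a discrete category C to D is determined by
where each object maps. Each of the 2 objects of C can map
to any of the 8 objects of D independently.
Number of functors = 8^2 = 64

64


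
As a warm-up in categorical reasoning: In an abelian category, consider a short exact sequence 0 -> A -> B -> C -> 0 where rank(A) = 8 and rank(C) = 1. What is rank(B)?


For a short exact sequence 0 -> A -> B -> C -> 0,
rank is additive: rank(B) = rank(A) + rank(C).
rank(B) = 8 + 1 = 9

9


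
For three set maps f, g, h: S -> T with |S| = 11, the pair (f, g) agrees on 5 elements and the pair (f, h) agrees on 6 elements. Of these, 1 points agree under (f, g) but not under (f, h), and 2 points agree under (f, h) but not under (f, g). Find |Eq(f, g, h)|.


Eq(f, g, h) is the triple-agreement set: points in S where all three
maps take the same value. Using inclusion-exclusion on the pairwise data:
Pair (f, g) agrees on 5 points; pair (f, h) on 6 points.
Points agreeing under (f, g) but not (f, h) = 1; under (f, h) but not (f, g) = 2.
Triple-agreement = agreement-in-(f, g) minus points that agree under (f, g) but not (f, h):
|Eq(f, g, h)| = 5 - 1 = 4
(cross-check via (f, h): 6 - 2 = 4.)

4


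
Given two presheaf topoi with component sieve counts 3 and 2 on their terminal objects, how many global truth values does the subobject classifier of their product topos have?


In a product of presheaf topoi E_1 x E_2, the subobject classifier
is Omega = Omega_1 x Omega_2 (componentwise), so
|Omega(top)| = |Omega_1(top_1)| * |Omega_2(top_2)|.
= 3 * 2 = 6.

6


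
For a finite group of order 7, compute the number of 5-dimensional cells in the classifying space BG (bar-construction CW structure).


In the bar-construction CW model of BG, the n-cells are indexed by
n-tuples [g_1|...|g_n] of non-identity elements of G (degenerate
simplices with some g_i = e do not contribute cells), so there are
(|G| - 1)^n n-cells.
For dim = 5 with |G| = 7:
cells = (7 - 1)^5 = 6^5 = 7776

7776


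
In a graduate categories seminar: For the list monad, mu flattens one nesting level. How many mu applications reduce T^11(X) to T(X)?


Each application of mu: T^2 -> T removes one layer of nesting.
Starting at depth 11 (i.e., T^11(X)), we need to reach T(X).
Number of mu applications = 11 - 1 = 10

10


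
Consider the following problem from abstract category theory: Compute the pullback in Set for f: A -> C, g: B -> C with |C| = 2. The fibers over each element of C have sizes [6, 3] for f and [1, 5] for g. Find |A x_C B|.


The pullback A x_C B consists of pairs (a, b) with f(a) = g(b).
For each element c in C, the fiber product has |f^-1(c)| * |g^-1(c)| elements.
Summing over C: 6 * 1 + 3 * 5
= 6 + 15 = 21

21


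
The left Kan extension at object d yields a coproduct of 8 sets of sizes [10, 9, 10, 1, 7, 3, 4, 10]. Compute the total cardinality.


Pointwise, the left Kan extension (Lan_F H)(d) is the colimit, indexed
by the comma category (F downarrow d), of H composed with the
projection (F downarrow d) -> C. Here that colimit is given
as a coproduct (disjoint union) of sets, so its cardinality is the
sum of the sizes of the summands.
Coproduct of sets with sizes: 10 + 9 + 10 + 1 + 7 + 3 + 4 + 10
= 54

54


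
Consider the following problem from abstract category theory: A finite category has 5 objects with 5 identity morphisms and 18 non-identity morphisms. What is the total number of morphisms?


Each object has an identity morphism, giving 5 identities.
Adding the 18 non-identity morphisms:
Total = 5 + 18 = 23

23
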